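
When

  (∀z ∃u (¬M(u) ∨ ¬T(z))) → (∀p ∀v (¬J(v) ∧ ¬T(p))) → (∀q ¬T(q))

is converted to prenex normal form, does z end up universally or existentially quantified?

existential

Rewrite implications/biconditionals: A → B as ¬A ∨ B.
  ¬(∀z ∃u (¬M(u) ∨ ¬T(z))) ∨ ¬(∀p ∀v (¬J(v) ∧ ¬T(p))) ∨ (∀q ¬T(q))
Move each ¬ inward, flipping quantifiers it crosses:
  (∃z ∀u (M(u) ∧ T(z))) ∨ (∃p ∃v (J(v) ∨ T(p))) ∨ (∀q ¬T(q))
All bound variables are already distinct, so no renaming is needed.
Pull the quantifiers to the front (each side's bound variable is not free in the other side):
  ∃z ∀u ∃p ∃v ∀q (M(u) ∧ T(z) ∨ J(v) ∨ T(p) ∨ ¬T(q))
The quantifier ∀z sits under an odd number of negations (counting the antecedent side of each →), so it flips to ∃z.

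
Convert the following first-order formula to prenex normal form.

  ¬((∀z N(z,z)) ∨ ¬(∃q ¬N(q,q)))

∃z ∃q (¬N(z,z) ∧ ¬N(q,q))

Push ¬ through the quantifiers and connectives to reach negation normal form:
  (∃z ¬N(z,z)) ∧ (∃q ¬N(q,q))
All bound variables are already distinct, so no renaming is needed.
Pull the quantifiers to the front (each side's bound variable is not free in the other side):
  ∃z ∃q (¬N(z,z) ∧ ¬N(q,q))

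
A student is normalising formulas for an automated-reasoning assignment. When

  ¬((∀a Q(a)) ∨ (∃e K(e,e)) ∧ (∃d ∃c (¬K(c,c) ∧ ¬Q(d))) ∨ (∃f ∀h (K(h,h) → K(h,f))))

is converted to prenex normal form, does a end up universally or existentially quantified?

Rewrite implications/biconditionals: A → B as ¬A ∨ B.
  ¬((∀a Q(a)) ∨ (∃e K(e,e)) ∧ (∃d ∃c (¬K(c,c) ∧ ¬Q(d))) ∨ (∃f ∀h (¬K(h,h) ∨ K(h,f))))
Move each ¬ inward, flipping quantifiers it crosses:
  (∃a ¬Q(a)) ∧ ((∀e ¬K(e,e)) ∨ (∀d ∀c (K(c,c) ∨ Q(d)))) ∧ (∀f ∃h (K(h,h) ∧ ¬K(h,f)))
Finally move all quantifiers to the prefix:
  ∃a ∀e ∀d ∀c ∀f ∃h (¬Q(a) ∧ (¬K(e,e) ∨ K(c,c) ∨ Q(d)) ∧ K(h,h) ∧ ¬K(h,f))
The quantifier ∀a sits under an odd number of negations (counting the antecedent side of each →), so it flips to ∃a.

existential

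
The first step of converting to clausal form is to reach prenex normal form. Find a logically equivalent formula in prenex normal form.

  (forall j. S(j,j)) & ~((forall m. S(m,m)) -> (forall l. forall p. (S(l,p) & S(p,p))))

forall j. forall m. exists l. exists p. (S(j,j) & S(m,m) & (~S(l,p) | ~S(p,p)))

First replace A → B with ¬A ∨ B.
  (forall j. S(j,j)) & ~(~(forall m. S(m,m)) | (forall l. forall p. (S(l,p) & S(p,p))))
Drive negations inward (¬∀x A ≡ ∃x ¬A, ¬∃x A ≡ ∀x ¬A, De Morgan for ∧/∨):
  (forall j. S(j,j)) & (forall m. S(m,m)) & (exists l. exists p. (~S(l,p) | ~S(p,p)))
All bound variables are already distinct, so no renaming is needed.
Finally move all quantifiers to the prefix:
  forall j. forall m. exists l. exists p. (S(j,j) & S(m,m) & (~S(l,p) | ~S(p,p)))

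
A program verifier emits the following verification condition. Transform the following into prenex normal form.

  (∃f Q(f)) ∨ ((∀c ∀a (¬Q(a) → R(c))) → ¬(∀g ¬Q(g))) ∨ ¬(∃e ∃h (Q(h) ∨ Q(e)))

Rewrite implications/biconditionals: A → B as ¬A ∨ B.
  (∃f Q(f)) ∨ ¬(∀c ∀a (¬¬Q(a) ∨ R(c))) ∨ ¬(∀g ¬Q(g)) ∨ ¬(∃e ∃h (Q(h) ∨ Q(e)))
Move each ¬ inward, flipping quantifiers it crosses:
  (∃f Q(f)) ∨ (∃c ∃a (¬Q(a) ∧ ¬R(c))) ∨ (∃g Q(g)) ∨ (∀e ∀h (¬Q(h) ∧ ¬Q(e)))
All bound variables are already distinct, so no renaming is needed.
Finally move all quantifiers to the prefix:
  ∃f ∃c ∃a ∃g ∀e ∀h (Q(f) ∨ ¬Q(a) ∧ ¬R(c) ∨ Q(g) ∨ ¬Q(h) ∧ ¬Q(e))

∃f ∃c ∃a ∃g ∀e ∀h (Q(f) ∨ ¬Q(a) ∧ ¬R(c) ∨ Q(g) ∨ ¬Q(h) ∧ ¬Q(e))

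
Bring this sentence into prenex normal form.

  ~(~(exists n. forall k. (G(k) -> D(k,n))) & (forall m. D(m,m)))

First replace A → B with ¬A ∨ B.
  ~(~(exists n. forall k. (~G(k) | D(k,n))) & (forall m. D(m,m)))
Move each ¬ inward, flipping quantifiers it crosses:
  (exists n. forall k. (~G(k) | D(k,n))) | (exists m. ~D(m,m))
All bound variables are already distinct, so no renaming is needed.
Extract every quantifier outward, since the variables are now distinct and don't occur free across branches:
  exists n. forall k. exists m. (~G(k) | D(k,n) | ~D(m,m))

exists n. forall k. exists m. (~G(k) | D(k,n) | ~D(m,m))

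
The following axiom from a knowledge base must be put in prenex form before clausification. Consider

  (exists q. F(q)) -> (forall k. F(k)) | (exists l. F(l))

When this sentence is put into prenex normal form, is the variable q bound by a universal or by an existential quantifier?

universal

Eliminate → and ↔ using ¬ and ∨.
  ~(exists q. F(q)) | (forall k. F(k)) | (exists l. F(l))
Drive negations inward (¬∀x A ≡ ∃x ¬A, ¬∃x A ≡ ∀x ¬A, De Morgan for ∧/∨):
  (forall q. ~F(q)) | (forall k. F(k)) | (exists l. F(l))
All bound variables are already distinct, so no renaming is needed.
Extract every quantifier outward, since the variables are now distinct and don't occur free across branches:
  forall q. forall k. exists l. (~F(q) | F(k) | F(l))
The quantifier exists q sits under an odd number of negations (counting the antecedent side of each →), so it flips to forall q.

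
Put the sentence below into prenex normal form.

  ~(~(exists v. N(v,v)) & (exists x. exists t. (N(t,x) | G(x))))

exists v. forall x. forall t. (N(v,v) | ~N(t,x) & ~G(x))

Drive negations inward (¬∀x A ≡ ∃x ¬A, ¬∃x A ≡ ∀x ¬A, De Morgan for ∧/∨):
  (exists v. N(v,v)) | (forall x. forall t. (~N(t,x) & ~G(x)))
Pull the quantifiers to the front (each side's bound variable is not free in the other side):
  exists v. forall x. forall t. (N(v,v) | ~N(t,x) & ~G(x))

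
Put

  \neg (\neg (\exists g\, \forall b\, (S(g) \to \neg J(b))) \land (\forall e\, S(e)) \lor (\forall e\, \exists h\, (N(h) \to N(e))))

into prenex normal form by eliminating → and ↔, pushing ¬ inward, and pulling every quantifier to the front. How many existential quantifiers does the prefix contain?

3

First replace A → B with ¬A ∨ B.
  \neg (\neg (\exists g\, \forall b\, (\neg S(g) \lor \neg J(b))) \land (\forall e\, S(e)) \lor (\forall e\, \exists h\, (\neg N(h) \lor N(e))))
Drive negations inward (¬∀x A ≡ ∃x ¬A, ¬∃x A ≡ ∀x ¬A, De Morgan for ∧/∨):
  ((\exists g\, \forall b\, (\neg S(g) \lor \neg J(b))) \lor (\exists e\, \neg S(e))) \land (\exists e\, \forall h\, (N(h) \land \neg N(e)))
Standardize variables apart so no two quantifiers bind the same name: e↦z1.
  ((\exists g\, \forall b\, (\neg S(g) \lor \neg J(b))) \lor (\exists e\, \neg S(e))) \land (\exists z1\, \forall h\, (N(h) \land \neg N(z1)))
Finally move all quantifiers to the prefix:
  \exists g\, \forall b\, \exists e\, \exists z1\, \forall h\, ((\neg S(g) \lor \neg J(b) \lor \neg S(e)) \land N(h) \land \neg N(z1))
The prefix is \exists g \forall b \exists e \exists z1 \forall h: 2 universal, 3 existential.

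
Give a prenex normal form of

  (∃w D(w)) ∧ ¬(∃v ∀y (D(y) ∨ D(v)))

Push ¬ through the quantifiers and connectives to reach negation normal form:
  (∃w D(w)) ∧ (∀v ∃y (¬D(y) ∧ ¬D(v)))
All bound variables are already distinct, so no renaming is needed.
Pull the quantifiers to the front (each side's bound variable is not free in the other side):
  ∃w ∀v ∃y (D(w) ∧ ¬D(y) ∧ ¬D(v))

∃w ∀v ∃y (D(w) ∧ ¬D(y) ∧ ¬D(v))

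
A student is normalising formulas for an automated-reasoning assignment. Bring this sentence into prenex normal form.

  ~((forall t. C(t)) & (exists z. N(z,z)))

Drive negations inward (¬∀x A ≡ ∃x ¬A, ¬∃x A ≡ ∀x ¬A, De Morgan for ∧/∨):
  (exists t. ~C(t)) | (forall z. ~N(z,z))
Pull the quantifiers to the front (each side's bound variable is not free in the other side):
  exists t. forall z. (~C(t) | ~N(z,z))

exists t. forall z. (~C(t) | ~N(z,z))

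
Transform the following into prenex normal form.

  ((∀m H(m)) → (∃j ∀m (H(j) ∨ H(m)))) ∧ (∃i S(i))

∃m ∃j ∀v1 ∃i ((¬H(m) ∨ H(j) ∨ H(v1)) ∧ S(i))

Eliminate → and ↔ using ¬ and ∨.
  (¬(∀m H(m)) ∨ (∃j ∀m (H(j) ∨ H(m)))) ∧ (∃i S(i))
Push ¬ through the quantifiers and connectives to reach negation normal form:
  ((∃m ¬H(m)) ∨ (∃j ∀m (H(j) ∨ H(m)))) ∧ (∃i S(i))
Standardize variables apart so no two quantifiers bind the same name: m↦v1.
  ((∃m ¬H(m)) ∨ (∃j ∀v1 (H(j) ∨ H(v1)))) ∧ (∃i S(i))
Pull the quantifiers to the front (each side's bound variable is not free in the other side):
  ∃m ∃j ∀v1 ∃i ((¬H(m) ∨ H(j) ∨ H(v1)) ∧ S(i))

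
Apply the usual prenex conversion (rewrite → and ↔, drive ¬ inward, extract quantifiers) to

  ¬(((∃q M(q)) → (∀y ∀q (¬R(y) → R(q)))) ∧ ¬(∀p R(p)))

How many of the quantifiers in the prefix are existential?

Eliminate → and ↔ using ¬ and ∨.
  ¬((¬(∃q M(q)) ∨ (∀y ∀q (¬¬R(y) ∨ R(q)))) ∧ ¬(∀p R(p)))
Push ¬ through the quantifiers and connectives to reach negation normal form:
  (∃q M(q)) ∧ (∃y ∃q (¬R(y) ∧ ¬R(q))) ∨ (∀p R(p))
Standardize variables apart so no two quantifiers bind the same name: q↦b.
  (∃q M(q)) ∧ (∃y ∃b (¬R(y) ∧ ¬R(b))) ∨ (∀p R(p))
Pull the quantifiers to the front (each side's bound variable is not free in the other side):
  ∃q ∃y ∃b ∀p (M(q) ∧ ¬R(y) ∧ ¬R(b) ∨ R(p))
The prefix is ∃q ∃y ∃b ∀p: 1 universal, 3 existential.

3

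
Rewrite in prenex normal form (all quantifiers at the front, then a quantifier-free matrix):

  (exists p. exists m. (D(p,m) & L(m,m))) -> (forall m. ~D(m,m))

Rewrite implications/biconditionals: A → B as ¬A ∨ B.
  ~(exists p. exists m. (D(p,m) & L(m,m))) | (forall m. ~D(m,m))
Move each ¬ inward, flipping quantifiers it crosses:
  (forall p. forall m. (~D(p,m) | ~L(m,m))) | (forall m. ~D(m,m))
Give each quantifier a distinct variable: m↦r.
  (forall p. forall m. (~D(p,m) | ~L(m,m))) | (forall r. ~D(r,r))
Extract every quantifier outward, since the variables are now distinct and don't occur free across branches:
  forall p. forall m. forall r. (~D(p,m) | ~L(m,m) | ~D(r,r))

forall p. forall m. forall r. (~D(p,m) | ~L(m,m) | ~D(r,r))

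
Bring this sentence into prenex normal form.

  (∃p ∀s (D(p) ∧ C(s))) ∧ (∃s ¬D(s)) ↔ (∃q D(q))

Rewrite implications/biconditionals: A → B as ¬A ∨ B; A ↔ B as (¬A ∨ B) ∧ (¬B ∨ A).
  (¬((∃p ∀s (D(p) ∧ C(s))) ∧ (∃s ¬D(s))) ∨ (∃q D(q))) ∧ (¬(∃q D(q)) ∨ (∃p ∀s (D(p) ∧ C(s))) ∧ (∃s ¬D(s)))
Move each ¬ inward, flipping quantifiers it crosses:
  ((∀p ∃s (¬D(p) ∨ ¬C(s))) ∨ (∀s D(s)) ∨ (∃q D(q))) ∧ ((∀q ¬D(q)) ∨ (∃p ∀s (D(p) ∧ C(s))) ∧ (∃s ¬D(s)))
Standardize variables apart so no two quantifiers bind the same name: s↦z, q↦u, p↦c, s↦r, s↦x1.
  ((∀p ∃s (¬D(p) ∨ ¬C(s))) ∨ (∀z D(z)) ∨ (∃q D(q))) ∧ ((∀u ¬D(u)) ∨ (∃c ∀r (D(c) ∧ C(r))) ∧ (∃x1 ¬D(x1)))
Extract every quantifier outward, since the variables are now distinct and don't occur free across branches:
  ∀p ∃s ∀z ∃q ∀u ∃c ∀r ∃x1 ((¬D(p) ∨ ¬C(s) ∨ D(z) ∨ D(q)) ∧ (¬D(u) ∨ D(c) ∧ C(r) ∧ ¬D(x1)))

∀p ∃s ∀z ∃q ∀u ∃c ∀r ∃x1 ((¬D(p) ∨ ¬C(s) ∨ D(z) ∨ D(q)) ∧ (¬D(u) ∨ D(c) ∧ C(r) ∧ ¬D(x1)))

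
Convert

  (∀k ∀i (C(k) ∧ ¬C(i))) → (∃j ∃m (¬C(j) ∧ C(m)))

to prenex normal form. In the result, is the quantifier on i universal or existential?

existential

First replace A → B with ¬A ∨ B.
  ¬(∀k ∀i (C(k) ∧ ¬C(i))) ∨ (∃j ∃m (¬C(j) ∧ C(m)))
Push ¬ through the quantifiers and connectives to reach negation normal form:
  (∃k ∃i (¬C(k) ∨ C(i))) ∨ (∃j ∃m (¬C(j) ∧ C(m)))
Pull the quantifiers to the front (each side's bound variable is not free in the other side):
  ∃k ∃i ∃j ∃m (¬C(k) ∨ C(i) ∨ ¬C(j) ∧ C(m))
The quantifier ∀i sits under an odd number of negations (counting the antecedent side of each →), so it flips to ∃i.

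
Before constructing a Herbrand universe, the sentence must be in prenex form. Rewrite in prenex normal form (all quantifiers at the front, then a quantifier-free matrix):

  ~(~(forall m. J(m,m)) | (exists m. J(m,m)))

Move each ¬ inward, flipping quantifiers it crosses:
  (forall m. J(m,m)) & (forall m. ~J(m,m))
Rename bound variables to avoid capture: m↦x1.
  (forall m. J(m,m)) & (forall x1. ~J(x1,x1))
Finally move all quantifiers to the prefix:
  forall m. forall x1. (J(m,m) & ~J(x1,x1))

forall m. forall x1. (J(m,m) & ~J(x1,x1))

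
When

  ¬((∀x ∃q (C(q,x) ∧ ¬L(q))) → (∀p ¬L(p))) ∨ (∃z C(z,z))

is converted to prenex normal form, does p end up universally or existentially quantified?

existential

First replace A → B with ¬A ∨ B.
  ¬(¬(∀x ∃q (C(q,x) ∧ ¬L(q))) ∨ (∀p ¬L(p))) ∨ (∃z C(z,z))
Push ¬ through the quantifiers and connectives to reach negation normal form:
  (∀x ∃q (C(q,x) ∧ ¬L(q))) ∧ (∃p L(p)) ∨ (∃z C(z,z))
All bound variables are already distinct, so no renaming is needed.
Extract every quantifier outward, since the variables are now distinct and don't occur free across branches:
  ∀x ∃q ∃p ∃z (C(q,x) ∧ ¬L(q) ∧ L(p) ∨ C(z,z))
The quantifier ∀p sits under an odd number of negations (counting the antecedent side of each →), so it flips to ∃p.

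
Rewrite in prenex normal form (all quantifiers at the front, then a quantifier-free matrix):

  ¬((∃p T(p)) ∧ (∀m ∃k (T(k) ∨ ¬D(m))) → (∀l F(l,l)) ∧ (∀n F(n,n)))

Rewrite implications/biconditionals: A → B as ¬A ∨ B.
  ¬(¬((∃p T(p)) ∧ (∀m ∃k (T(k) ∨ ¬D(m)))) ∨ (∀l F(l,l)) ∧ (∀n F(n,n)))
Drive negations inward (¬∀x A ≡ ∃x ¬A, ¬∃x A ≡ ∀x ¬A, De Morgan for ∧/∨):
  (∃p T(p)) ∧ (∀m ∃k (T(k) ∨ ¬D(m))) ∧ ((∃l ¬F(l,l)) ∨ (∃n ¬F(n,n)))
Extract every quantifier outward, since the variables are now distinct and don't occur free across branches:
  ∃p ∀m ∃k ∃l ∃n (T(p) ∧ (T(k) ∨ ¬D(m)) ∧ (¬F(l,l) ∨ ¬F(n,n)))

∃p ∀m ∃k ∃l ∃n (T(p) ∧ (T(k) ∨ ¬D(m)) ∧ (¬F(l,l) ∨ ¬F(n,n)))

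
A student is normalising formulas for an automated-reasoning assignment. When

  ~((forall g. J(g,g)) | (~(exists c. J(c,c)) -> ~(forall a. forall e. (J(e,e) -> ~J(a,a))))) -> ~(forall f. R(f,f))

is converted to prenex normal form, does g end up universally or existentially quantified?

universal

Eliminate → and ↔ using ¬ and ∨.
  ~~((forall g. J(g,g)) | ~~(exists c. J(c,c)) | ~(forall a. forall e. (~J(e,e) | ~J(a,a)))) | ~(forall f. R(f,f))
Move each ¬ inward, flipping quantifiers it crosses:
  (forall g. J(g,g)) | (exists c. J(c,c)) | (exists a. exists e. (J(e,e) & J(a,a))) | (exists f. ~R(f,f))
Extract every quantifier outward, since the variables are now distinct and don't occur free across branches:
  forall g. exists c. exists a. exists e. exists f. (J(g,g) | J(c,c) | J(e,e) & J(a,a) | ~R(f,f))
The quantifier forall g sits under an even number of negations (counting the antecedent side of each →), so it remains universal.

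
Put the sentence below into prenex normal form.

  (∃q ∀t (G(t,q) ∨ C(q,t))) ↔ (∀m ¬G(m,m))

Eliminate → and ↔ using ¬ and ∨; A ↔ B as (¬A ∨ B) ∧ (¬B ∨ A).
  (¬(∃q ∀t (G(t,q) ∨ C(q,t))) ∨ (∀m ¬G(m,m))) ∧ (¬(∀m ¬G(m,m)) ∨ (∃q ∀t (G(t,q) ∨ C(q,t))))
Move each ¬ inward, flipping quantifiers it crosses:
  ((∀q ∃t (¬G(t,q) ∧ ¬C(q,t))) ∨ (∀m ¬G(m,m))) ∧ ((∃m G(m,m)) ∨ (∃q ∀t (G(t,q) ∨ C(q,t))))
Give each quantifier a distinct variable: m↦x, q↦v1, t↦y.
  ((∀q ∃t (¬G(t,q) ∧ ¬C(q,t))) ∨ (∀m ¬G(m,m))) ∧ ((∃x G(x,x)) ∨ (∃v1 ∀y (G(y,v1) ∨ C(v1,y))))
Extract every quantifier outward, since the variables are now distinct and don't occur free across branches:
  ∀q ∃t ∀m ∃x ∃v1 ∀y ((¬G(t,q) ∧ ¬C(q,t) ∨ ¬G(m,m)) ∧ (G(x,x) ∨ G(y,v1) ∨ C(v1,y)))

∀q ∃t ∀m ∃x ∃v1 ∀y ((¬G(t,q) ∧ ¬C(q,t) ∨ ¬G(m,m)) ∧ (G(x,x) ∨ G(y,v1) ∨ C(v1,y)))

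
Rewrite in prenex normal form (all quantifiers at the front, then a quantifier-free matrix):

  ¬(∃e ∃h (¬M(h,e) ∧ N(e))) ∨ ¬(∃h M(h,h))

Move each ¬ inward, flipping quantifiers it crosses:
  (∀e ∀h (M(h,e) ∨ ¬N(e))) ∨ (∀h ¬M(h,h))
Rename bound variables to avoid capture: h↦p.
  (∀e ∀h (M(h,e) ∨ ¬N(e))) ∨ (∀p ¬M(p,p))
Pull the quantifiers to the front (each side's bound variable is not free in the other side):
  ∀e ∀h ∀p (M(h,e) ∨ ¬N(e) ∨ ¬M(p,p))

∀e ∀h ∀p (M(h,e) ∨ ¬N(e) ∨ ¬M(p,p))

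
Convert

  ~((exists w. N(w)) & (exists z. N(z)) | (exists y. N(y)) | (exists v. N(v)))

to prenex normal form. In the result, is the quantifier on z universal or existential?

universal

Move each ¬ inward, flipping quantifiers it crosses:
  ((forall w. ~N(w)) | (forall z. ~N(z))) & (forall y. ~N(y)) & (forall v. ~N(v))
Finally move all quantifiers to the prefix:
  forall w. forall z. forall y. forall v. ((~N(w) | ~N(z)) & ~N(y) & ~N(v))
The quantifier exists z sits under an odd number of negations, so it flips to forall z.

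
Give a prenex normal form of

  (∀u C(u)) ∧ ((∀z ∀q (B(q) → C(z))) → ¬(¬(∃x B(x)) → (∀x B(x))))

Rewrite implications/biconditionals: A → B as ¬A ∨ B.
  (∀u C(u)) ∧ (¬(∀z ∀q (¬B(q) ∨ C(z))) ∨ ¬(¬¬(∃x B(x)) ∨ (∀x B(x))))
Move each ¬ inward, flipping quantifiers it crosses:
  (∀u C(u)) ∧ ((∃z ∃q (B(q) ∧ ¬C(z))) ∨ (∀x ¬B(x)) ∧ (∃x ¬B(x)))
Give each quantifier a distinct variable: x↦s.
  (∀u C(u)) ∧ ((∃z ∃q (B(q) ∧ ¬C(z))) ∨ (∀x ¬B(x)) ∧ (∃s ¬B(s)))
Extract every quantifier outward, since the variables are now distinct and don't occur free across branches:
  ∀u ∃z ∃q ∀x ∃s (C(u) ∧ (B(q) ∧ ¬C(z) ∨ ¬B(x) ∧ ¬B(s)))

∀u ∃z ∃q ∀x ∃s (C(u) ∧ (B(q) ∧ ¬C(z) ∨ ¬B(x) ∧ ¬B(s)))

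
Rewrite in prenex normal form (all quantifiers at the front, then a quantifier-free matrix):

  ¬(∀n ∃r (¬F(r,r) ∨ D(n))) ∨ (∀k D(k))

∃n ∀r ∀k (F(r,r) ∧ ¬D(n) ∨ D(k))

Move each ¬ inward, flipping quantifiers it crosses:
  (∃n ∀r (F(r,r) ∧ ¬D(n))) ∨ (∀k D(k))
All bound variables are already distinct, so no renaming is needed.
Extract every quantifier outward, since the variables are now distinct and don't occur free across branches:
  ∃n ∀r ∀k (F(r,r) ∧ ¬D(n) ∨ D(k))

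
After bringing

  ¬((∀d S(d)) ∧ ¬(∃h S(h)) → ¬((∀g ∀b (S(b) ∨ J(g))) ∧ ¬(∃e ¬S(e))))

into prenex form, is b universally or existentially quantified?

First replace A → B with ¬A ∨ B.
  ¬(¬((∀d S(d)) ∧ ¬(∃h S(h))) ∨ ¬((∀g ∀b (S(b) ∨ J(g))) ∧ ¬(∃e ¬S(e))))
Move each ¬ inward, flipping quantifiers it crosses:
  (∀d S(d)) ∧ (∀h ¬S(h)) ∧ (∀g ∀b (S(b) ∨ J(g))) ∧ (∀e S(e))
Extract every quantifier outward, since the variables are now distinct and don't occur free across branches:
  ∀d ∀h ∀g ∀b ∀e (S(d) ∧ ¬S(h) ∧ (S(b) ∨ J(g)) ∧ S(e))
The quantifier ∀b sits under an even number of negations (counting the antecedent side of each →), so it remains universal.

universal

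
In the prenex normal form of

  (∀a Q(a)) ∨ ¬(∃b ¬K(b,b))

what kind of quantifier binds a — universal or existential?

universal

Drive negations inward (¬∀x A ≡ ∃x ¬A, ¬∃x A ≡ ∀x ¬A, De Morgan for ∧/∨):
  (∀a Q(a)) ∨ (∀b K(b,b))
Finally move all quantifiers to the prefix:
  ∀a ∀b (Q(a) ∨ K(b,b))
The quantifier ∀a sits under an even number of negations, so it remains universal.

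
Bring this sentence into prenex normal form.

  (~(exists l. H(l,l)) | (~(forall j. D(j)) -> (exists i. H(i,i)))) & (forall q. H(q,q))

First replace A → B with ¬A ∨ B.
  (~(exists l. H(l,l)) | ~~(forall j. D(j)) | (exists i. H(i,i))) & (forall q. H(q,q))
Drive negations inward (¬∀x A ≡ ∃x ¬A, ¬∃x A ≡ ∀x ¬A, De Morgan for ∧/∨):
  ((forall l. ~H(l,l)) | (forall j. D(j)) | (exists i. H(i,i))) & (forall q. H(q,q))
All bound variables are already distinct, so no renaming is needed.
Finally move all quantifiers to the prefix:
  forall l. forall j. exists i. forall q. ((~H(l,l) | D(j) | H(i,i)) & H(q,q))

forall l. forall j. exists i. forall q. ((~H(l,l) | D(j) | H(i,i)) & H(q,q))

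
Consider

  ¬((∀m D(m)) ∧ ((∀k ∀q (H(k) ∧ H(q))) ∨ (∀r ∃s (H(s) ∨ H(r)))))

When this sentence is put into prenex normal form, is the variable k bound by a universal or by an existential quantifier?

Move each ¬ inward, flipping quantifiers it crosses:
  (∃m ¬D(m)) ∨ (∃k ∃q (¬H(k) ∨ ¬H(q))) ∧ (∃r ∀s (¬H(s) ∧ ¬H(r)))
Finally move all quantifiers to the prefix:
  ∃m ∃k ∃q ∃r ∀s (¬D(m) ∨ (¬H(k) ∨ ¬H(q)) ∧ ¬H(s) ∧ ¬H(r))
The quantifier ∀k sits under an odd number of negations, so it flips to ∃k.

existential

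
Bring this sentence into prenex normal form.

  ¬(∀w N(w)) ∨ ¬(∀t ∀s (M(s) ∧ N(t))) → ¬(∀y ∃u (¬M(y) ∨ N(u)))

First replace A → B with ¬A ∨ B.
  ¬(¬(∀w N(w)) ∨ ¬(∀t ∀s (M(s) ∧ N(t)))) ∨ ¬(∀y ∃u (¬M(y) ∨ N(u)))
Push ¬ through the quantifiers and connectives to reach negation normal form:
  (∀w N(w)) ∧ (∀t ∀s (M(s) ∧ N(t))) ∨ (∃y ∀u (M(y) ∧ ¬N(u)))
All bound variables are already distinct, so no renaming is needed.
Extract every quantifier outward, since the variables are now distinct and don't occur free across branches:
  ∀w ∀t ∀s ∃y ∀u (N(w) ∧ M(s) ∧ N(t) ∨ M(y) ∧ ¬N(u))

∀w ∀t ∀s ∃y ∀u (N(w) ∧ M(s) ∧ N(t) ∨ M(y) ∧ ¬N(u))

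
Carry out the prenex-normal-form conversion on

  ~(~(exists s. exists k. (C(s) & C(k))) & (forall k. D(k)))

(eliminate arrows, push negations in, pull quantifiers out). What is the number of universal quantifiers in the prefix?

0

Push ¬ through the quantifiers and connectives to reach negation normal form:
  (exists s. exists k. (C(s) & C(k))) | (exists k. ~D(k))
Standardize variables apart so no two quantifiers bind the same name: k↦c.
  (exists s. exists k. (C(s) & C(k))) | (exists c. ~D(c))
Pull the quantifiers to the front (each side's bound variable is not free in the other side):
  exists s. exists k. exists c. (C(s) & C(k) | ~D(c))
The prefix is exists s exists k exists c: 0 universal, 3 existential.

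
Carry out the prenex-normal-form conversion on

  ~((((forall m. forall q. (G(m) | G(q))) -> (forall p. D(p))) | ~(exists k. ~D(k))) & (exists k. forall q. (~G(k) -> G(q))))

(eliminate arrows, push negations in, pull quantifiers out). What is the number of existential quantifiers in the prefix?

First replace A → B with ¬A ∨ B.
  ~((~(forall m. forall q. (G(m) | G(q))) | (forall p. D(p)) | ~(exists k. ~D(k))) & (exists k. forall q. (~~G(k) | G(q))))
Move each ¬ inward, flipping quantifiers it crosses:
  (forall m. forall q. (G(m) | G(q))) & (exists p. ~D(p)) & (exists k. ~D(k)) | (forall k. exists q. (~G(k) & ~G(q)))
Standardize variables apart so no two quantifiers bind the same name: k↦u1, q↦z.
  (forall m. forall q. (G(m) | G(q))) & (exists p. ~D(p)) & (exists k. ~D(k)) | (forall u1. exists z. (~G(u1) & ~G(z)))
Pull the quantifiers to the front (each side's bound variable is not free in the other side):
  forall m. forall q. exists p. exists k. forall u1. exists z. ((G(m) | G(q)) & ~D(p) & ~D(k) | ~G(u1) & ~G(z))
The prefix is forall m forall q exists p exists k forall u1 exists z: 3 universal, 3 existential.

3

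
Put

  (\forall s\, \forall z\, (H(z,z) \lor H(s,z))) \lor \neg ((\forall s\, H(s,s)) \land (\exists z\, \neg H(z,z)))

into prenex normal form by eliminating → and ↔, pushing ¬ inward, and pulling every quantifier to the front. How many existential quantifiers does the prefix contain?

Drive negations inward (¬∀x A ≡ ∃x ¬A, ¬∃x A ≡ ∀x ¬A, De Morgan for ∧/∨):
  (\forall s\, \forall z\, (H(z,z) \lor H(s,z))) \lor (\exists s\, \neg H(s,s)) \lor (\forall z\, H(z,z))
Rename bound variables to avoid capture: s↦z1, z↦u1.
  (\forall s\, \forall z\, (H(z,z) \lor H(s,z))) \lor (\exists z1\, \neg H(z1,z1)) \lor (\forall u1\, H(u1,u1))
Pull the quantifiers to the front (each side's bound variable is not free in the other side):
  \forall s\, \forall z\, \exists z1\, \forall u1\, (H(z,z) \lor H(s,z) \lor \neg H(z1,z1) \lor H(u1,u1))
The prefix is \forall s \forall z \exists z1 \forall u1: 3 universal, 1 existential.

1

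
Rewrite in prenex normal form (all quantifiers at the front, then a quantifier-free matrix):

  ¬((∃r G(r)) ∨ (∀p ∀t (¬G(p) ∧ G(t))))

∀r ∃p ∃t (¬G(r) ∧ (G(p) ∨ ¬G(t)))

Push ¬ through the quantifiers and connectives to reach negation normal form:
  (∀r ¬G(r)) ∧ (∃p ∃t (G(p) ∨ ¬G(t)))
All bound variables are already distinct, so no renaming is needed.
Finally move all quantifiers to the prefix:
  ∀r ∃p ∃t (¬G(r) ∧ (G(p) ∨ ¬G(t)))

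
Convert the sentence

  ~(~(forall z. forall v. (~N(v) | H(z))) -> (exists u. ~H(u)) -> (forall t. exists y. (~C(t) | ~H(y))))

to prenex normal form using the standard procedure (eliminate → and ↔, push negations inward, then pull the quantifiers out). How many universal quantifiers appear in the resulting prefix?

1

First replace A → B with ¬A ∨ B.
  ~(~~(forall z. forall v. (~N(v) | H(z))) | ~(exists u. ~H(u)) | (forall t. exists y. (~C(t) | ~H(y))))
Move each ¬ inward, flipping quantifiers it crosses:
  (exists z. exists v. (N(v) & ~H(z))) & (exists u. ~H(u)) & (exists t. forall y. (C(t) & H(y)))
All bound variables are already distinct, so no renaming is needed.
Finally move all quantifiers to the prefix:
  exists z. exists v. exists u. exists t. forall y. (N(v) & ~H(z) & ~H(u) & C(t) & H(y))
The prefix is exists z exists v exists u exists t forall y: 1 universal, 4 existential.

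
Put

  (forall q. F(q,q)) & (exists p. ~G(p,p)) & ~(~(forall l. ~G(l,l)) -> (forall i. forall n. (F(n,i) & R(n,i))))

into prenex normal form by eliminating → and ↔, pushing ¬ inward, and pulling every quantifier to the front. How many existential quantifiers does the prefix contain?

Eliminate → and ↔ using ¬ and ∨.
  (forall q. F(q,q)) & (exists p. ~G(p,p)) & ~(~~(forall l. ~G(l,l)) | (forall i. forall n. (F(n,i) & R(n,i))))
Move each ¬ inward, flipping quantifiers it crosses:
  (forall q. F(q,q)) & (exists p. ~G(p,p)) & (exists l. G(l,l)) & (exists i. exists n. (~F(n,i) | ~R(n,i)))
Extract every quantifier outward, since the variables are now distinct and don't occur free across branches:
  forall q. exists p. exists l. exists i. exists n. (F(q,q) & ~G(p,p) & G(l,l) & (~F(n,i) | ~R(n,i)))
The prefix is forall q exists p exists l exists i exists n: 1 universal, 4 existential.

4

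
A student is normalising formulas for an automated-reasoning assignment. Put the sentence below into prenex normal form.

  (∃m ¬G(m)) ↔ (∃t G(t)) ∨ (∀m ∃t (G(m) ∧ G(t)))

Eliminate → and ↔ using ¬ and ∨; A ↔ B as (¬A ∨ B) ∧ (¬B ∨ A).
  (¬(∃m ¬G(m)) ∨ (∃t G(t)) ∨ (∀m ∃t (G(m) ∧ G(t)))) ∧ (¬((∃t G(t)) ∨ (∀m ∃t (G(m) ∧ G(t)))) ∨ (∃m ¬G(m)))
Drive negations inward (¬∀x A ≡ ∃x ¬A, ¬∃x A ≡ ∀x ¬A, De Morgan for ∧/∨):
  ((∀m G(m)) ∨ (∃t G(t)) ∨ (∀m ∃t (G(m) ∧ G(t)))) ∧ ((∀t ¬G(t)) ∧ (∃m ∀t (¬G(m) ∨ ¬G(t))) ∨ (∃m ¬G(m)))
Standardize variables apart so no two quantifiers bind the same name: m↦v, t↦u1, t↦z, m↦w1, t↦u, m↦y1.
  ((∀m G(m)) ∨ (∃t G(t)) ∨ (∀v ∃u1 (G(v) ∧ G(u1)))) ∧ ((∀z ¬G(z)) ∧ (∃w1 ∀u (¬G(w1) ∨ ¬G(u))) ∨ (∃y1 ¬G(y1)))
Pull the quantifiers to the front (each side's bound variable is not free in the other side):
  ∀m ∃t ∀v ∃u1 ∀z ∃w1 ∀u ∃y1 ((G(m) ∨ G(t) ∨ G(v) ∧ G(u1)) ∧ (¬G(z) ∧ (¬G(w1) ∨ ¬G(u)) ∨ ¬G(y1)))

∀m ∃t ∀v ∃u1 ∀z ∃w1 ∀u ∃y1 ((G(m) ∨ G(t) ∨ G(v) ∧ G(u1)) ∧ (¬G(z) ∧ (¬G(w1) ∨ ¬G(u)) ∨ ¬G(y1)))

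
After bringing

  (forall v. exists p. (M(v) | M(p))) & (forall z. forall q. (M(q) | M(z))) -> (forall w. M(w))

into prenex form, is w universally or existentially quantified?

First replace A → B with ¬A ∨ B.
  ~((forall v. exists p. (M(v) | M(p))) & (forall z. forall q. (M(q) | M(z)))) | (forall w. M(w))
Push ¬ through the quantifiers and connectives to reach negation normal form:
  (exists v. forall p. (~M(v) & ~M(p))) | (exists z. exists q. (~M(q) & ~M(z))) | (forall w. M(w))
All bound variables are already distinct, so no renaming is needed.
Finally move all quantifiers to the prefix:
  exists v. forall p. exists z. exists q. forall w. (~M(v) & ~M(p) | ~M(q) & ~M(z) | M(w))
The quantifier forall w sits under an even number of negations (counting the antecedent side of each →), so it remains universal.

universal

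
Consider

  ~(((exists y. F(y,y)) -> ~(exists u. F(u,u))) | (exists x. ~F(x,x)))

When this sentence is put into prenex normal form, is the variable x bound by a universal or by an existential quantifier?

Rewrite implications/biconditionals: A → B as ¬A ∨ B.
  ~(~(exists y. F(y,y)) | ~(exists u. F(u,u)) | (exists x. ~F(x,x)))
Move each ¬ inward, flipping quantifiers it crosses:
  (exists y. F(y,y)) & (exists u. F(u,u)) & (forall x. F(x,x))
All bound variables are already distinct, so no renaming is needed.
Pull the quantifiers to the front (each side's bound variable is not free in the other side):
  exists y. exists u. forall x. (F(y,y) & F(u,u) & F(x,x))
The quantifier exists x sits under an odd number of negations (counting the antecedent side of each →), so it flips to forall x.

universal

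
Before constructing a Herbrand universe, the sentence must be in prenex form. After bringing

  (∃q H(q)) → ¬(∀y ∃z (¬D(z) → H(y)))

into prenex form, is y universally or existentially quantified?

existential

Rewrite implications/biconditionals: A → B as ¬A ∨ B.
  ¬(∃q H(q)) ∨ ¬(∀y ∃z (¬¬D(z) ∨ H(y)))
Push ¬ through the quantifiers and connectives to reach negation normal form:
  (∀q ¬H(q)) ∨ (∃y ∀z (¬D(z) ∧ ¬H(y)))
Finally move all quantifiers to the prefix:
  ∀q ∃y ∀z (¬H(q) ∨ ¬D(z) ∧ ¬H(y))
The quantifier ∀y sits under an odd number of negations (counting the antecedent side of each →), so it flips to ∃y.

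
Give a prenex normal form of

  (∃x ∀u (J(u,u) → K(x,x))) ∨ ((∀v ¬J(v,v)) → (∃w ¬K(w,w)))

Eliminate → and ↔ using ¬ and ∨.
  (∃x ∀u (¬J(u,u) ∨ K(x,x))) ∨ ¬(∀v ¬J(v,v)) ∨ (∃w ¬K(w,w))
Push ¬ through the quantifiers and connectives to reach negation normal form:
  (∃x ∀u (¬J(u,u) ∨ K(x,x))) ∨ (∃v J(v,v)) ∨ (∃w ¬K(w,w))
All bound variables are already distinct, so no renaming is needed.
Finally move all quantifiers to the prefix:
  ∃x ∀u ∃v ∃w (¬J(u,u) ∨ K(x,x) ∨ J(v,v) ∨ ¬K(w,w))

∃x ∀u ∃v ∃w (¬J(u,u) ∨ K(x,x) ∨ J(v,v) ∨ ¬K(w,w))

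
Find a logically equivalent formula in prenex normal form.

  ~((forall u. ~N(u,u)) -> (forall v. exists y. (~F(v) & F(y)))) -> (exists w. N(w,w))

exists u. forall v. exists y. exists w. (N(u,u) | ~F(v) & F(y) | N(w,w))

Eliminate → and ↔ using ¬ and ∨.
  ~~(~(forall u. ~N(u,u)) | (forall v. exists y. (~F(v) & F(y)))) | (exists w. N(w,w))
Push ¬ through the quantifiers and connectives to reach negation normal form:
  (exists u. N(u,u)) | (forall v. exists y. (~F(v) & F(y))) | (exists w. N(w,w))
Pull the quantifiers to the front (each side's bound variable is not free in the other side):
  exists u. forall v. exists y. exists w. (N(u,u) | ~F(v) & F(y) | N(w,w))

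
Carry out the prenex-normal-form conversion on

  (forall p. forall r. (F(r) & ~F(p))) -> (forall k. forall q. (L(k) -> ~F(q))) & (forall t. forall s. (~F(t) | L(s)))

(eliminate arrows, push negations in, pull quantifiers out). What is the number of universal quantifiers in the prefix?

First replace A → B with ¬A ∨ B.
  ~(forall p. forall r. (F(r) & ~F(p))) | (forall k. forall q. (~L(k) | ~F(q))) & (forall t. forall s. (~F(t) | L(s)))
Drive negations inward (¬∀x A ≡ ∃x ¬A, ¬∃x A ≡ ∀x ¬A, De Morgan for ∧/∨):
  (exists p. exists r. (~F(r) | F(p))) | (forall k. forall q. (~L(k) | ~F(q))) & (forall t. forall s. (~F(t) | L(s)))
Finally move all quantifiers to the prefix:
  exists p. exists r. forall k. forall q. forall t. forall s. (~F(r) | F(p) | (~L(k) | ~F(q)) & (~F(t) | L(s)))
The prefix is exists p exists r forall k forall q forall t forall s: 4 universal, 2 existential.

4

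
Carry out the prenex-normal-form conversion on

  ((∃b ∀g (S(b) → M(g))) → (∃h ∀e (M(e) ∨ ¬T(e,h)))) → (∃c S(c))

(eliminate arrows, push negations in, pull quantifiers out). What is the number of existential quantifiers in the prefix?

3

First replace A → B with ¬A ∨ B.
  ¬(¬(∃b ∀g (¬S(b) ∨ M(g))) ∨ (∃h ∀e (M(e) ∨ ¬T(e,h)))) ∨ (∃c S(c))
Drive negations inward (¬∀x A ≡ ∃x ¬A, ¬∃x A ≡ ∀x ¬A, De Morgan for ∧/∨):
  (∃b ∀g (¬S(b) ∨ M(g))) ∧ (∀h ∃e (¬M(e) ∧ T(e,h))) ∨ (∃c S(c))
All bound variables are already distinct, so no renaming is needed.
Finally move all quantifiers to the prefix:
  ∃b ∀g ∀h ∃e ∃c ((¬S(b) ∨ M(g)) ∧ ¬M(e) ∧ T(e,h) ∨ S(c))
The prefix is ∃b ∀g ∀h ∃e ∃c: 2 universal, 3 existential.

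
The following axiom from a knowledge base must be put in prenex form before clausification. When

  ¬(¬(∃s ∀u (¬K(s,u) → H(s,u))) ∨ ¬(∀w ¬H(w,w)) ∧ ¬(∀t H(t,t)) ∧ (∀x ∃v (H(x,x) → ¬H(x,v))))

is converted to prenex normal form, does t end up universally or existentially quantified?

universal

First replace A → B with ¬A ∨ B.
  ¬(¬(∃s ∀u (¬¬K(s,u) ∨ H(s,u))) ∨ ¬(∀w ¬H(w,w)) ∧ ¬(∀t H(t,t)) ∧ (∀x ∃v (¬H(x,x) ∨ ¬H(x,v))))
Push ¬ through the quantifiers and connectives to reach negation normal form:
  (∃s ∀u (K(s,u) ∨ H(s,u))) ∧ ((∀w ¬H(w,w)) ∨ (∀t H(t,t)) ∨ (∃x ∀v (H(x,x) ∧ H(x,v))))
All bound variables are already distinct, so no renaming is needed.
Extract every quantifier outward, since the variables are now distinct and don't occur free across branches:
  ∃s ∀u ∀w ∀t ∃x ∀v ((K(s,u) ∨ H(s,u)) ∧ (¬H(w,w) ∨ H(t,t) ∨ H(x,x) ∧ H(x,v)))
The quantifier ∀t sits under an even number of negations (counting the antecedent side of each →), so it remains universal.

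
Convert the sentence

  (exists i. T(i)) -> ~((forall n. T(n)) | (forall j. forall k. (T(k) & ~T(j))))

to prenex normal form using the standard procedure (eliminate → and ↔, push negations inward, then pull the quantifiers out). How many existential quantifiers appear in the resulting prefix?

First replace A → B with ¬A ∨ B.
  ~(exists i. T(i)) | ~((forall n. T(n)) | (forall j. forall k. (T(k) & ~T(j))))
Push ¬ through the quantifiers and connectives to reach negation normal form:
  (forall i. ~T(i)) | (exists n. ~T(n)) & (exists j. exists k. (~T(k) | T(j)))
All bound variables are already distinct, so no renaming is needed.
Finally move all quantifiers to the prefix:
  forall i. exists n. exists j. exists k. (~T(i) | ~T(n) & (~T(k) | T(j)))
The prefix is forall i exists n exists j exists k: 1 universal, 3 existential.

3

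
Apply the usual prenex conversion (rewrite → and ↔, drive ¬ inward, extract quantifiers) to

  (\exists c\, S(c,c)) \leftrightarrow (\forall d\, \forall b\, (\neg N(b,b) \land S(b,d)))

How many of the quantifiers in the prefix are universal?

Eliminate → and ↔ using ¬ and ∨; A ↔ B as (¬A ∨ B) ∧ (¬B ∨ A).
  (\neg (\exists c\, S(c,c)) \lor (\forall d\, \forall b\, (\neg N(b,b) \land S(b,d)))) \land (\neg (\forall d\, \forall b\, (\neg N(b,b) \land S(b,d))) \lor (\exists c\, S(c,c)))
Drive negations inward (¬∀x A ≡ ∃x ¬A, ¬∃x A ≡ ∀x ¬A, De Morgan for ∧/∨):
  ((\forall c\, \neg S(c,c)) \lor (\forall d\, \forall b\, (\neg N(b,b) \land S(b,d)))) \land ((\exists d\, \exists b\, (N(b,b) \lor \neg S(b,d))) \lor (\exists c\, S(c,c)))
Give each quantifier a distinct variable: d↦v1, b↦x1, c↦p.
  ((\forall c\, \neg S(c,c)) \lor (\forall d\, \forall b\, (\neg N(b,b) \land S(b,d)))) \land ((\exists v1\, \exists x1\, (N(x1,x1) \lor \neg S(x1,v1))) \lor (\exists p\, S(p,p)))
Finally move all quantifiers to the prefix:
  \forall c\, \forall d\, \forall b\, \exists v1\, \exists x1\, \exists p\, ((\neg S(c,c) \lor \neg N(b,b) \land S(b,d)) \land (N(x1,x1) \lor \neg S(x1,v1) \lor S(p,p)))
The prefix is \forall c \forall d \forall b \exists v1 \exists x1 \exists p: 3 universal, 3 existential.

3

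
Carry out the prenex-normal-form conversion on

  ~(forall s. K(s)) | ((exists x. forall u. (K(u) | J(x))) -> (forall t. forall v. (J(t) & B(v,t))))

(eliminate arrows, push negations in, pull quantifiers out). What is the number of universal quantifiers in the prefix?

Eliminate → and ↔ using ¬ and ∨.
  ~(forall s. K(s)) | ~(exists x. forall u. (K(u) | J(x))) | (forall t. forall v. (J(t) & B(v,t)))
Push ¬ through the quantifiers and connectives to reach negation normal form:
  (exists s. ~K(s)) | (forall x. exists u. (~K(u) & ~J(x))) | (forall t. forall v. (J(t) & B(v,t)))
All bound variables are already distinct, so no renaming is needed.
Finally move all quantifiers to the prefix:
  exists s. forall x. exists u. forall t. forall v. (~K(s) | ~K(u) & ~J(x) | J(t) & B(v,t))
The prefix is exists s forall x exists u forall t forall v: 3 universal, 2 existential.

3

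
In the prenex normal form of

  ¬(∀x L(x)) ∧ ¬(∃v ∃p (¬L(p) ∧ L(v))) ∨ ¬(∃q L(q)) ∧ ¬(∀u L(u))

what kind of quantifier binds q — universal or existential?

universal

Drive negations inward (¬∀x A ≡ ∃x ¬A, ¬∃x A ≡ ∀x ¬A, De Morgan for ∧/∨):
  (∃x ¬L(x)) ∧ (∀v ∀p (L(p) ∨ ¬L(v))) ∨ (∀q ¬L(q)) ∧ (∃u ¬L(u))
All bound variables are already distinct, so no renaming is needed.
Extract every quantifier outward, since the variables are now distinct and don't occur free across branches:
  ∃x ∀v ∀p ∀q ∃u (¬L(x) ∧ (L(p) ∨ ¬L(v)) ∨ ¬L(q) ∧ ¬L(u))
The quantifier ∃q sits under an odd number of negations, so it flips to ∀q.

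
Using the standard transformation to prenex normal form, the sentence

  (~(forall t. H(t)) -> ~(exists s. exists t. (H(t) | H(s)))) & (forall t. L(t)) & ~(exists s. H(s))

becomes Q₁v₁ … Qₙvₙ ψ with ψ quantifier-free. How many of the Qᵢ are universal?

Rewrite implications/biconditionals: A → B as ¬A ∨ B.
  (~~(forall t. H(t)) | ~(exists s. exists t. (H(t) | H(s)))) & (forall t. L(t)) & ~(exists s. H(s))
Push ¬ through the quantifiers and connectives to reach negation normal form:
  ((forall t. H(t)) | (forall s. forall t. (~H(t) & ~H(s)))) & (forall t. L(t)) & (forall s. ~H(s))
Give each quantifier a distinct variable: t↦z1, t↦v1, s↦r.
  ((forall t. H(t)) | (forall s. forall z1. (~H(z1) & ~H(s)))) & (forall v1. L(v1)) & (forall r. ~H(r))
Finally move all quantifiers to the prefix:
  forall t. forall s. forall z1. forall v1. forall r. ((H(t) | ~H(z1) & ~H(s)) & L(v1) & ~H(r))
The prefix is forall t forall s forall z1 forall v1 forall r: 5 universal, 0 existential.

5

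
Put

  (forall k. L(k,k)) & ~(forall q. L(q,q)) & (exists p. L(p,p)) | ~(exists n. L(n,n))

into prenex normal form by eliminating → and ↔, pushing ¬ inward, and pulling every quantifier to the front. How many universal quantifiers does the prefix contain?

Drive negations inward (¬∀x A ≡ ∃x ¬A, ¬∃x A ≡ ∀x ¬A, De Morgan for ∧/∨):
  (forall k. L(k,k)) & (exists q. ~L(q,q)) & (exists p. L(p,p)) | (forall n. ~L(n,n))
Finally move all quantifiers to the prefix:
  forall k. exists q. exists p. forall n. (L(k,k) & ~L(q,q) & L(p,p) | ~L(n,n))
The prefix is forall k exists q exists p forall n: 2 universal, 2 existential.

2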